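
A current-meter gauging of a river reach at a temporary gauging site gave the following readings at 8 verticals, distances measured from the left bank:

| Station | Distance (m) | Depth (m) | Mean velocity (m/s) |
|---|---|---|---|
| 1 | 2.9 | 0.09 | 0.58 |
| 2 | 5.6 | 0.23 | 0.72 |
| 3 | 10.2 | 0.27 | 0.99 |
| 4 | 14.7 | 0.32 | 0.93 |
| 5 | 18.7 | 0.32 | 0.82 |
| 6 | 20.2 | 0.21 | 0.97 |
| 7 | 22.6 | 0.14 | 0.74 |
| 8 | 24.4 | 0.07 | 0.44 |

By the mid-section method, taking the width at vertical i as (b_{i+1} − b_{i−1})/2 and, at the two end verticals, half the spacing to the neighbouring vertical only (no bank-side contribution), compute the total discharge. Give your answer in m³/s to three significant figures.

4.52 m³/s

w_1 = (5.6 − 2.9)/2 = 1.35 m; q_1 = 0.58 × 0.09 × 1.35 = 0.07047 m³/s
w_2 = (10.2 − 2.9)/2 = 3.65 m; q_2 = 0.72 × 0.23 × 3.65 = 0.6044 m³/s
w_3 = (14.7 − 5.6)/2 = 4.55 m; q_3 = 0.99 × 0.27 × 4.55 = 1.216 m³/s
w_4 = (18.7 − 10.2)/2 = 4.25 m; q_4 = 0.93 × 0.32 × 4.25 = 1.265 m³/s
w_5 = (20.2 − 14.7)/2 = 2.75 m; q_5 = 0.82 × 0.32 × 2.75 = 0.7216 m³/s
w_6 = (22.6 − 18.7)/2 = 1.95 m; q_6 = 0.97 × 0.21 × 1.95 = 0.3972 m³/s
w_7 = (24.4 − 20.2)/2 = 2.1 m; q_7 = 0.74 × 0.14 × 2.1 = 0.2176 m³/s
w_8 = (24.4 − 22.6)/2 = 0.9 m; q_8 = 0.44 × 0.07 × 0.9 = 0.02772 m³/s
Q = Σ qᵢ = 4.520 m³/s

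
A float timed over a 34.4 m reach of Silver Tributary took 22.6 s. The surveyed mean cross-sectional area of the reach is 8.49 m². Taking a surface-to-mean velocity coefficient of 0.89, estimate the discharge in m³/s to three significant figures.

v_surface = L / t̄ = 34.4 / 22.6 = 1.522 m/s
v_mean = 0.89 × 1.522 = 1.355 m/s
Q = A × v_mean = 8.49 × 1.355 = 11.50 m³/s

11.5 m³/s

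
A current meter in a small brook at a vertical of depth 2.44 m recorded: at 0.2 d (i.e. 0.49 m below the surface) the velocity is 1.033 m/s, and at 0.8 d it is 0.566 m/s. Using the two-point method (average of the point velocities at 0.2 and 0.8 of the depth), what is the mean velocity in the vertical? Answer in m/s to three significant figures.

v̄ = (1.033 + 0.566) / 2 = 0.7995 m/s

0.800 m/s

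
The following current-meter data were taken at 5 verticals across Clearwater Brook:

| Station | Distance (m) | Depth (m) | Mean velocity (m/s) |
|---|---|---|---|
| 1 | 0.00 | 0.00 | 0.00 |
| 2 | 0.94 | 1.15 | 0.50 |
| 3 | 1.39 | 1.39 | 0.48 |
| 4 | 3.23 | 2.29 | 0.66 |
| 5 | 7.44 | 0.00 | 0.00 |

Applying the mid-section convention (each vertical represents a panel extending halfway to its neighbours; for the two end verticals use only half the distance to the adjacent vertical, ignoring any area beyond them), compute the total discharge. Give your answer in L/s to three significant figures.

w_2 = (1.39 − 0.00)/2 = 0.695 m; q_2 = 0.50 × 1.15 × 0.695 = 0.3996 m³/s
w_3 = (3.23 − 0.94)/2 = 1.145 m; q_3 = 0.48 × 1.39 × 1.145 = 0.7639 m³/s
w_4 = (7.44 − 1.39)/2 = 3.025 m; q_4 = 0.66 × 2.29 × 3.025 = 4.572 m³/s
Stations 1, 5 contribute zero (depth or velocity is 0).
Q = Σ qᵢ = 5.736 m³/s
= 5.736 × 1000 = 5736 L/s

5740 L/s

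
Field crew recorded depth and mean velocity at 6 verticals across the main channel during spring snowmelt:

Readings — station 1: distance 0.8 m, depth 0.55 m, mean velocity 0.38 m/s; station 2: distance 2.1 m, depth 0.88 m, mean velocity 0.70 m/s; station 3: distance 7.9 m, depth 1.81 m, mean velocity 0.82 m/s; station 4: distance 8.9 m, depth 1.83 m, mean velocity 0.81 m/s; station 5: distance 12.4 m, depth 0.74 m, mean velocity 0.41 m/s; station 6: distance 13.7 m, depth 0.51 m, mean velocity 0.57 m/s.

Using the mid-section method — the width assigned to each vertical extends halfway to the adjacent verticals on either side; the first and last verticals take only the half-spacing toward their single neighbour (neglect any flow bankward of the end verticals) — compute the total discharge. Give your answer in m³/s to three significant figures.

11.6 m³/s

w_1 = (2.1 − 0.8)/2 = 0.65 m; q_1 = 0.38 × 0.55 × 0.65 = 0.1359 m³/s
w_2 = (7.9 − 0.8)/2 = 3.55 m; q_2 = 0.70 × 0.88 × 3.55 = 2.187 m³/s
w_3 = (8.9 − 2.1)/2 = 3.4 m; q_3 = 0.82 × 1.81 × 3.4 = 5.046 m³/s
w_4 = (12.4 − 7.9)/2 = 2.25 m; q_4 = 0.81 × 1.83 × 2.25 = 3.335 m³/s
w_5 = (13.7 − 8.9)/2 = 2.4 m; q_5 = 0.41 × 0.74 × 2.4 = 0.7282 m³/s
w_6 = (13.7 − 12.4)/2 = 0.65 m; q_6 = 0.57 × 0.51 × 0.65 = 0.1890 m³/s
Q = Σ qᵢ = 11.62 m³/s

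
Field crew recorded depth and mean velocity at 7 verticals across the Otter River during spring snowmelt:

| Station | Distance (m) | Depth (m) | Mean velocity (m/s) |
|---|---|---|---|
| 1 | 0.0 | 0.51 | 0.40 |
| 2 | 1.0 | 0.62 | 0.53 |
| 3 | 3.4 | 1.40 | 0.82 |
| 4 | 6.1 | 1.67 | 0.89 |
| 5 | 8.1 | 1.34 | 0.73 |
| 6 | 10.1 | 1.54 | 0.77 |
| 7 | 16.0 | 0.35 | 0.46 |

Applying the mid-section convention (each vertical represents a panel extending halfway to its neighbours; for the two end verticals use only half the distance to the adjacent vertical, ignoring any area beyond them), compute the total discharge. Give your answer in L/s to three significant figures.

w_1 = (1.0 − 0.0)/2 = 0.5 m; q_1 = 0.40 × 0.51 × 0.5 = 0.1020 m³/s
w_2 = (3.4 − 0.0)/2 = 1.7 m; q_2 = 0.53 × 0.62 × 1.7 = 0.5586 m³/s
w_3 = (6.1 − 1.0)/2 = 2.55 m; q_3 = 0.82 × 1.40 × 2.55 = 2.927 m³/s
w_4 = (8.1 − 3.4)/2 = 2.35 m; q_4 = 0.89 × 1.67 × 2.35 = 3.493 m³/s
w_5 = (10.1 − 6.1)/2 = 2 m; q_5 = 0.73 × 1.34 × 2 = 1.956 m³/s
w_6 = (16.0 − 8.1)/2 = 3.95 m; q_6 = 0.77 × 1.54 × 3.95 = 4.684 m³/s
w_7 = (16.0 − 10.1)/2 = 2.95 m; q_7 = 0.46 × 0.35 × 2.95 = 0.4750 m³/s
Q = Σ qᵢ = 14.20 m³/s
= 14.20 × 1000 = 14200 L/s

14200 L/s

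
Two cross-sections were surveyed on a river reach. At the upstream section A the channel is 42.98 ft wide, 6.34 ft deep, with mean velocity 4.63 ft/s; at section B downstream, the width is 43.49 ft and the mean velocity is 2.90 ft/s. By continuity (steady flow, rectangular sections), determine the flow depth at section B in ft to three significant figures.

Q = A₁V₁ = (42.98×6.34) × 4.63 = 1262 ft³/s
d₂ = Q/(b₂ V₂) = 1262/(43.49×2.90) = 10.00 ft

10.0 ft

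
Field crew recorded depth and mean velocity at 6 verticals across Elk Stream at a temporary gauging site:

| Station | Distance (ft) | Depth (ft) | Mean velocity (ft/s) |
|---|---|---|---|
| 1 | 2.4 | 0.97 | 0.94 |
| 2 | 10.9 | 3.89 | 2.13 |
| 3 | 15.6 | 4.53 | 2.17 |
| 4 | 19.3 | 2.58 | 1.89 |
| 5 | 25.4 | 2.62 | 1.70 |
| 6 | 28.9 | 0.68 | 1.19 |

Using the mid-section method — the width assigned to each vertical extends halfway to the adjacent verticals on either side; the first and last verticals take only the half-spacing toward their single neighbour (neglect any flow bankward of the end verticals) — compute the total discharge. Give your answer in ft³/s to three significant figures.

147 ft³/s

w_1 = (10.9 − 2.4)/2 = 4.25 ft; q_1 = 0.94 × 0.97 × 4.25 = 3.875 ft³/s
w_2 = (15.6 − 2.4)/2 = 6.6 ft; q_2 = 2.13 × 3.89 × 6.6 = 54.69 ft³/s
w_3 = (19.3 − 10.9)/2 = 4.2 ft; q_3 = 2.17 × 4.53 × 4.2 = 41.29 ft³/s
w_4 = (25.4 − 15.6)/2 = 4.9 ft; q_4 = 1.89 × 2.58 × 4.9 = 23.89 ft³/s
w_5 = (28.9 − 19.3)/2 = 4.8 ft; q_5 = 1.70 × 2.62 × 4.8 = 21.38 ft³/s
w_6 = (28.9 − 25.4)/2 = 1.75 ft; q_6 = 1.19 × 0.68 × 1.75 = 1.416 ft³/s
Q = Σ qᵢ = 146.5 ft³/s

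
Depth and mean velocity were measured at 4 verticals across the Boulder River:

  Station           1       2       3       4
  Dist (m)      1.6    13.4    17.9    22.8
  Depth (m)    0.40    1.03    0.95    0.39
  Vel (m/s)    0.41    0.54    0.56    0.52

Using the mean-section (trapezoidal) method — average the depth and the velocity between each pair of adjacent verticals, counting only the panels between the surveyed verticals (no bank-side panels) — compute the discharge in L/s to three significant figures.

Panel 1-2: Δb = 11.8 m, d̄ = (0.40+1.03)/2 = 0.715, v̄ = (0.41+0.54)/2 = 0.475 → q = 11.8×0.715×0.475 = 4.008 m³/s
Panel 2-3: Δb = 4.5 m, d̄ = (1.03+0.95)/2 = 0.99, v̄ = (0.54+0.56)/2 = 0.55 → q = 4.5×0.99×0.55 = 2.450 m³/s
Panel 3-4: Δb = 4.9 m, d̄ = (0.95+0.39)/2 = 0.67, v̄ = (0.56+0.52)/2 = 0.54 → q = 4.9×0.67×0.54 = 1.773 m³/s
Q = Σ q = 8.231 m³/s
= 8.231 × 1000 = 8231 L/s

8230 L/s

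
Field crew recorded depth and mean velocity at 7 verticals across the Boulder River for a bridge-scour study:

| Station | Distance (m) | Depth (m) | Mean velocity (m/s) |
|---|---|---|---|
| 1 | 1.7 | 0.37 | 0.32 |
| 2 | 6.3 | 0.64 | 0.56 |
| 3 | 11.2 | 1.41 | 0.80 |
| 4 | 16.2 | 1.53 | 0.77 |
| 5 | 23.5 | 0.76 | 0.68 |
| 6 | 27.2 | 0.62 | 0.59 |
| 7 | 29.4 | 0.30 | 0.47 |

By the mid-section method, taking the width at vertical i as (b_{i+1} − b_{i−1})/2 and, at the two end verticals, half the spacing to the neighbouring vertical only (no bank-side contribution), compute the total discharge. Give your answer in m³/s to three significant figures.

w_1 = (6.3 − 1.7)/2 = 2.3 m; q_1 = 0.32 × 0.37 × 2.3 = 0.2723 m³/s
w_2 = (11.2 − 1.7)/2 = 4.75 m; q_2 = 0.56 × 0.64 × 4.75 = 1.702 m³/s
w_3 = (16.2 − 6.3)/2 = 4.95 m; q_3 = 0.80 × 1.41 × 4.95 = 5.584 m³/s
w_4 = (23.5 − 11.2)/2 = 6.15 m; q_4 = 0.77 × 1.53 × 6.15 = 7.245 m³/s
w_5 = (27.2 − 16.2)/2 = 5.5 m; q_5 = 0.68 × 0.76 × 5.5 = 2.842 m³/s
w_6 = (29.4 − 23.5)/2 = 2.95 m; q_6 = 0.59 × 0.62 × 2.95 = 1.079 m³/s
w_7 = (29.4 − 27.2)/2 = 1.1 m; q_7 = 0.47 × 0.30 × 1.1 = 0.1551 m³/s
Q = Σ qᵢ = 18.88 m³/s

18.9 m³/s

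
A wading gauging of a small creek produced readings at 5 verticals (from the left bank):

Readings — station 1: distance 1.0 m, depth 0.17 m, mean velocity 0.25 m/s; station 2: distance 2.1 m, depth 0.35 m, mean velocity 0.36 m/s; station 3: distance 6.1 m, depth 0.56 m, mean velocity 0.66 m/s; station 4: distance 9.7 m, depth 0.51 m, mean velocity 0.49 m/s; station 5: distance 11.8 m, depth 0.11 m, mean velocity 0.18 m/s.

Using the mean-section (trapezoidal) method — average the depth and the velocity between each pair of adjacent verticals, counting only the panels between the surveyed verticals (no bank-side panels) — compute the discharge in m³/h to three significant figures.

8430 m³/h

Panel 1-2: Δb = 1.1 m, d̄ = (0.17+0.35)/2 = 0.26, v̄ = (0.25+0.36)/2 = 0.305 → q = 1.1×0.26×0.305 = 0.08723 m³/s
Panel 2-3: Δb = 4 m, d̄ = (0.35+0.56)/2 = 0.455, v̄ = (0.36+0.66)/2 = 0.51 → q = 4×0.455×0.51 = 0.9282 m³/s
Panel 3-4: Δb = 3.6 m, d̄ = (0.56+0.51)/2 = 0.535, v̄ = (0.66+0.49)/2 = 0.575 → q = 3.6×0.535×0.575 = 1.107 m³/s
Panel 4-5: Δb = 2.1 m, d̄ = (0.51+0.11)/2 = 0.31, v̄ = (0.49+0.18)/2 = 0.335 → q = 2.1×0.31×0.335 = 0.2181 m³/s
Q = Σ q = 2.341 m³/s
= 2.341 × 3600 = 8427 m³/h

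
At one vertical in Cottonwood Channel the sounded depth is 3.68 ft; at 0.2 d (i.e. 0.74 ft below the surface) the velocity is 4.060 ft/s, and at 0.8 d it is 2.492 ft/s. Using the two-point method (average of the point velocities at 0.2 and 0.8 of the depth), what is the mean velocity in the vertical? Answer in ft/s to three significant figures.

v̄ = (4.060 + 2.492) / 2 = 3.276 ft/s

3.28 ft/s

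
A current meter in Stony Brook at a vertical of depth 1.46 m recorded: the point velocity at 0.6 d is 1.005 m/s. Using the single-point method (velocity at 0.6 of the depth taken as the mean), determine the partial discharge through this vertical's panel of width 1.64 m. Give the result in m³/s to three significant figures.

2.41 m³/s

v̄ = v₀.₆ = 1.005 m/s
q = v̄ × d × w = 1.005 × 1.46 × 1.64 = 2.406 m³/s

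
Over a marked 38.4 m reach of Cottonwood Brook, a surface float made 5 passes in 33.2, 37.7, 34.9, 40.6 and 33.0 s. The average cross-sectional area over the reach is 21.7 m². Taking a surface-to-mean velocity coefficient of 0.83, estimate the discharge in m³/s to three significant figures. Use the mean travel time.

t̄ = (33.2 + 37.7 + 34.9 + 40.6 + 33.0) / 5 = 35.88 s
v_surface = L / t̄ = 38.4 / 35.88 = 1.070 m/s
v_mean = 0.83 × 1.070 = 0.8883 m/s
Q = A × v_mean = 21.7 × 0.8883 = 19.28 m³/s

19.3 m³/s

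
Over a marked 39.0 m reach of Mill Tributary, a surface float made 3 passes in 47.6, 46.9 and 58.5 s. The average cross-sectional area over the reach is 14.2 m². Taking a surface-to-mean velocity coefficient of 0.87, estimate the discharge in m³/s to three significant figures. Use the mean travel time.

9.45 m³/s

t̄ = (47.6 + 46.9 + 58.5) / 3 = 51 s
v_surface = L / t̄ = 39.0 / 51 = 0.7647 m/s
v_mean = 0.87 × 0.7647 = 0.6653 m/s
Q = A × v_mean = 14.2 × 0.6653 = 9.447 m³/s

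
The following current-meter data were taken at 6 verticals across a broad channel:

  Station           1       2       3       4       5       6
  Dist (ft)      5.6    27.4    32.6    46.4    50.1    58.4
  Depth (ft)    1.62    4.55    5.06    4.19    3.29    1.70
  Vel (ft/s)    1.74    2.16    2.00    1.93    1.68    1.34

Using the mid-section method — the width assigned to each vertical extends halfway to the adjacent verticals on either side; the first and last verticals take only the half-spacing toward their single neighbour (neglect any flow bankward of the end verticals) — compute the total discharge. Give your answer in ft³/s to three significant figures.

w_1 = (27.4 − 5.6)/2 = 10.9 ft; q_1 = 1.74 × 1.62 × 10.9 = 30.72 ft³/s
w_2 = (32.6 − 5.6)/2 = 13.5 ft; q_2 = 2.16 × 4.55 × 13.5 = 132.7 ft³/s
w_3 = (46.4 − 27.4)/2 = 9.5 ft; q_3 = 2.00 × 5.06 × 9.5 = 96.14 ft³/s
w_4 = (50.1 − 32.6)/2 = 8.75 ft; q_4 = 1.93 × 4.19 × 8.75 = 70.76 ft³/s
w_5 = (58.4 − 46.4)/2 = 6 ft; q_5 = 1.68 × 3.29 × 6 = 33.16 ft³/s
w_6 = (58.4 − 50.1)/2 = 4.15 ft; q_6 = 1.34 × 1.70 × 4.15 = 9.454 ft³/s
Q = Σ qᵢ = 372.9 ft³/s

373 ft³/s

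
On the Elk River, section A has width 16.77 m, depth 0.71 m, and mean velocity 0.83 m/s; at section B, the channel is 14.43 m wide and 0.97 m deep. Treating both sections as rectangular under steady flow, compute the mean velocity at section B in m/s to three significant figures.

Q = A₁V₁ = (16.77×0.71) × 0.83 = 9.883 m³/s
A₂ = 14.43 × 0.97 = 14.00 m²
V₂ = Q/A₂ = 9.883/14.00 = 0.7060 m/s

0.706 m/s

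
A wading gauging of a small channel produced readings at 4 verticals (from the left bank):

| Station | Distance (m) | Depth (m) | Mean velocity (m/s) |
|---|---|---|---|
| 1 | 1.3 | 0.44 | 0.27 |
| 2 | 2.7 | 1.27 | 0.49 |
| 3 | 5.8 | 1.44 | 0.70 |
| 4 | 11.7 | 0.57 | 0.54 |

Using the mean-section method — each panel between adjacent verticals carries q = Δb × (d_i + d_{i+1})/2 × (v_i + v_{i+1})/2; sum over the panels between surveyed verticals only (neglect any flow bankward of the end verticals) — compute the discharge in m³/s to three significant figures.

6.63 m³/s

Panel 1-2: Δb = 1.4 m, d̄ = (0.44+1.27)/2 = 0.855, v̄ = (0.27+0.49)/2 = 0.38 → q = 1.4×0.855×0.38 = 0.4549 m³/s
Panel 2-3: Δb = 3.1 m, d̄ = (1.27+1.44)/2 = 1.355, v̄ = (0.49+0.70)/2 = 0.595 → q = 3.1×1.355×0.595 = 2.499 m³/s
Panel 3-4: Δb = 5.9 m, d̄ = (1.44+0.57)/2 = 1.005, v̄ = (0.70+0.54)/2 = 0.62 → q = 5.9×1.005×0.62 = 3.676 m³/s
Q = Σ q = 6.630 m³/s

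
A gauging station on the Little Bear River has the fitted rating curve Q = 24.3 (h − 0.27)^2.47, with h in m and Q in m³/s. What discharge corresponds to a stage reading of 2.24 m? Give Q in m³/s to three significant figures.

130 m³/s

Q = 24.3 × (2.24 − 0.27)^2.47 = 24.3 × 1.97^2.47 = 129.7 m³/s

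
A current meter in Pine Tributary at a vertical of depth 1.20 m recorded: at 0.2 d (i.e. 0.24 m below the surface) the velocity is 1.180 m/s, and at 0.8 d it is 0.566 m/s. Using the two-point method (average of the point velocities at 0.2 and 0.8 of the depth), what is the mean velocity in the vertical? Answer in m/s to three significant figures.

0.873 m/s

v̄ = (1.180 + 0.566) / 2 = 0.8730 m/s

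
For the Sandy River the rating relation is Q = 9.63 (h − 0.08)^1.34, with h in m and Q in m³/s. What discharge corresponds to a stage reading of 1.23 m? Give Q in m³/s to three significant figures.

11.6 m³/s

Q = 9.63 × (1.23 − 0.08)^1.34 = 9.63 × 1.15^1.34 = 11.61 m³/s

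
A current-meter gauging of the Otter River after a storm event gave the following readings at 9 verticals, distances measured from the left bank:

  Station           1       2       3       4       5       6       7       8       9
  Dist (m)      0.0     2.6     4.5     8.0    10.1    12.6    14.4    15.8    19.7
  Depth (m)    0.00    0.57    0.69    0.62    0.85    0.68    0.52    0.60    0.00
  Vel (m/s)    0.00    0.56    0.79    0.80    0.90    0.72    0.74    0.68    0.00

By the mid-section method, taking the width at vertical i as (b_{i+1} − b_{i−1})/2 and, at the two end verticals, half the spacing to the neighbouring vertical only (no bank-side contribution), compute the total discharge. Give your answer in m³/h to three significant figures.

w_2 = (4.5 − 0.0)/2 = 2.25 m; q_2 = 0.56 × 0.57 × 2.25 = 0.7182 m³/s
w_3 = (8.0 − 2.6)/2 = 2.7 m; q_3 = 0.79 × 0.69 × 2.7 = 1.472 m³/s
w_4 = (10.1 − 4.5)/2 = 2.8 m; q_4 = 0.80 × 0.62 × 2.8 = 1.389 m³/s
w_5 = (12.6 − 8.0)/2 = 2.3 m; q_5 = 0.90 × 0.85 × 2.3 = 1.760 m³/s
w_6 = (14.4 − 10.1)/2 = 2.15 m; q_6 = 0.72 × 0.68 × 2.15 = 1.053 m³/s
w_7 = (15.8 − 12.6)/2 = 1.6 m; q_7 = 0.74 × 0.52 × 1.6 = 0.6157 m³/s
w_8 = (19.7 − 14.4)/2 = 2.65 m; q_8 = 0.68 × 0.60 × 2.65 = 1.081 m³/s
Stations 1, 9 contribute zero (depth or velocity is 0).
Q = Σ qᵢ = 8.088 m³/s
= 8.088 × 3600 = 29120 m³/h

29100 m³/h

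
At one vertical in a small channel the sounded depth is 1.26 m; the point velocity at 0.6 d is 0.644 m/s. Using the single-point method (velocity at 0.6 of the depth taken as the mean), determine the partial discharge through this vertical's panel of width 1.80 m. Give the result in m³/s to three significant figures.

1.46 m³/s

v̄ = v₀.₆ = 0.644 m/s
q = v̄ × d × w = 0.6440 × 1.26 × 1.80 = 1.461 m³/s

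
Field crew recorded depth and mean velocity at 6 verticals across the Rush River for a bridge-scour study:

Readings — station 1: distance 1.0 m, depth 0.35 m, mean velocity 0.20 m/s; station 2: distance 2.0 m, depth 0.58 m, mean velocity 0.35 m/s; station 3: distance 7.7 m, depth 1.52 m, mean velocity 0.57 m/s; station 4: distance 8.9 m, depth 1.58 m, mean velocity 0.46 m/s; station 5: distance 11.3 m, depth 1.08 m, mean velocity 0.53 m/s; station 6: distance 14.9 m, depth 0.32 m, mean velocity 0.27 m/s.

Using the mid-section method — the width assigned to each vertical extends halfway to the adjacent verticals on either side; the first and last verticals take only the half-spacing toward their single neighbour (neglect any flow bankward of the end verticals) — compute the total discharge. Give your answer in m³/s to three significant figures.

6.89 m³/s

w_1 = (2.0 − 1.0)/2 = 0.5 m; q_1 = 0.20 × 0.35 × 0.5 = 0.03500 m³/s
w_2 = (7.7 − 1.0)/2 = 3.35 m; q_2 = 0.35 × 0.58 × 3.35 = 0.6801 m³/s
w_3 = (8.9 − 2.0)/2 = 3.45 m; q_3 = 0.57 × 1.52 × 3.45 = 2.989 m³/s
w_4 = (11.3 − 7.7)/2 = 1.8 m; q_4 = 0.46 × 1.58 × 1.8 = 1.308 m³/s
w_5 = (14.9 − 8.9)/2 = 3 m; q_5 = 0.53 × 1.08 × 3 = 1.717 m³/s
w_6 = (14.9 − 11.3)/2 = 1.8 m; q_6 = 0.27 × 0.32 × 1.8 = 0.1555 m³/s
Q = Σ qᵢ = 6.885 m³/s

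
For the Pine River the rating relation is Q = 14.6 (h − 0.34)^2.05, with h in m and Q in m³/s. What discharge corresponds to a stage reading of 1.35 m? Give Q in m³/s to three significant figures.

14.9 m³/s

Q = 14.6 × (1.35 − 0.34)^2.05 = 14.6 × 1.01^2.05 = 14.90 m³/s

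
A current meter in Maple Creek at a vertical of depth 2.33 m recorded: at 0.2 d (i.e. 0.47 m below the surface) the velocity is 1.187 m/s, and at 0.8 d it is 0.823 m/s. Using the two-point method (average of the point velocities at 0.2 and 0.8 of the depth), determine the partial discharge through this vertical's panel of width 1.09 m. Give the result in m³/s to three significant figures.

2.55 m³/s

v̄ = (1.187 + 0.823) / 2 = 1.005 m/s
q = v̄ × d × w = 1.005 × 2.33 × 1.09 = 2.552 m³/s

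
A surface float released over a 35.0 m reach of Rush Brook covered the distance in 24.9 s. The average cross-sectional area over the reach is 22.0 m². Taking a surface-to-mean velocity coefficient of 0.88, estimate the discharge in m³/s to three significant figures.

27.2 m³/s

v_surface = L / t̄ = 35.0 / 24.9 = 1.406 m/s
v_mean = 0.88 × 1.406 = 1.237 m/s
Q = A × v_mean = 22.0 × 1.237 = 27.21 m³/s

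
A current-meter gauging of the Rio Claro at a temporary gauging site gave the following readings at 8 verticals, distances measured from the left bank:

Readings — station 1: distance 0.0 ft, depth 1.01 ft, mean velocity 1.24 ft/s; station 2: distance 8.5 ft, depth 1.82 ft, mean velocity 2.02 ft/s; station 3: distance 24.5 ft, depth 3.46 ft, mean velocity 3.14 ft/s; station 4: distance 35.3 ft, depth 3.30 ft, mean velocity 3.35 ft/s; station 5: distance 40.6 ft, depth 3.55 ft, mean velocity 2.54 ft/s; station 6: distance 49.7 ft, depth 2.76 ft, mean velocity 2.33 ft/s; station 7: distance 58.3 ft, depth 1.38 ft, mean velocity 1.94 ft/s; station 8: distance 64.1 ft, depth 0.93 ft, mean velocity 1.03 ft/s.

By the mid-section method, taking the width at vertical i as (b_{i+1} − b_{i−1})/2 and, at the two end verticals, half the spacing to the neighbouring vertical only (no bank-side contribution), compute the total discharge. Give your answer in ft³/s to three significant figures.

429 ft³/s

w_1 = (8.5 − 0.0)/2 = 4.25 ft; q_1 = 1.24 × 1.01 × 4.25 = 5.323 ft³/s
w_2 = (24.5 − 0.0)/2 = 12.25 ft; q_2 = 2.02 × 1.82 × 12.25 = 45.04 ft³/s
w_3 = (35.3 − 8.5)/2 = 13.4 ft; q_3 = 3.14 × 3.46 × 13.4 = 145.6 ft³/s
w_4 = (40.6 − 24.5)/2 = 8.05 ft; q_4 = 3.35 × 3.30 × 8.05 = 88.99 ft³/s
w_5 = (49.7 − 35.3)/2 = 7.2 ft; q_5 = 2.54 × 3.55 × 7.2 = 64.92 ft³/s
w_6 = (58.3 − 40.6)/2 = 8.85 ft; q_6 = 2.33 × 2.76 × 8.85 = 56.91 ft³/s
w_7 = (64.1 − 49.7)/2 = 7.2 ft; q_7 = 1.94 × 1.38 × 7.2 = 19.28 ft³/s
w_8 = (64.1 − 58.3)/2 = 2.9 ft; q_8 = 1.03 × 0.93 × 2.9 = 2.778 ft³/s
Q = Σ qᵢ = 428.8 ft³/s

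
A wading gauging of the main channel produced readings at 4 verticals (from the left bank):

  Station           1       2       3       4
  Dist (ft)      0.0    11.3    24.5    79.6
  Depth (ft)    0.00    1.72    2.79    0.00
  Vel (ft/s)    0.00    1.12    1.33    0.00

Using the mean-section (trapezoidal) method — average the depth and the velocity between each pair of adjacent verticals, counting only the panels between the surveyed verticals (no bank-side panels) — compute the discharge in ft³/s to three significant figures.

Panel 1-2: Δb = 11.3 ft, d̄ = (0.00+1.72)/2 = 0.86, v̄ = (0.00+1.12)/2 = 0.56 → q = 11.3×0.86×0.56 = 5.442 ft³/s
Panel 2-3: Δb = 13.2 ft, d̄ = (1.72+2.79)/2 = 2.255, v̄ = (1.12+1.33)/2 = 1.225 → q = 13.2×2.255×1.225 = 36.46 ft³/s
Panel 3-4: Δb = 55.1 ft, d̄ = (2.79+0.00)/2 = 1.395, v̄ = (1.33+0.00)/2 = 0.665 → q = 55.1×1.395×0.665 = 51.11 ft³/s
Q = Σ q = 93.02 ft³/s

93.0 ft³/s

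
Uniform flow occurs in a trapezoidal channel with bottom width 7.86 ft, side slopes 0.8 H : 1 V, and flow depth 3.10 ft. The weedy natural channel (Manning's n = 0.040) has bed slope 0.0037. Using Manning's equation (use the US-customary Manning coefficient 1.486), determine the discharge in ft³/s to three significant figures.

A = (b + z·y)·y = (7.86 + 0.8×3.10)×3.10 = 32.05 ft²
P = b + 2y√(1+z²) = 7.86 + 2×3.10×√(1+0.8²) = 15.80 ft
R = A/P = 32.05/15.80 = 2.029 ft
Q = (1.486/n)·A·R^(2/3)·S^(1/2) = (1.486/0.040) × 32.05 × 2.029^(2/3) × 0.0037^(1/2) = 116.1 ft³/s

116 ft³/s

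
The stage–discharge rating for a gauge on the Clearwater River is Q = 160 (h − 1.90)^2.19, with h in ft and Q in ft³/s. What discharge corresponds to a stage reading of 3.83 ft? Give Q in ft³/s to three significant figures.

675 ft³/s

Q = 160 × (3.83 − 1.90)^2.19 = 160 × 1.93^2.19 = 675.3 ft³/s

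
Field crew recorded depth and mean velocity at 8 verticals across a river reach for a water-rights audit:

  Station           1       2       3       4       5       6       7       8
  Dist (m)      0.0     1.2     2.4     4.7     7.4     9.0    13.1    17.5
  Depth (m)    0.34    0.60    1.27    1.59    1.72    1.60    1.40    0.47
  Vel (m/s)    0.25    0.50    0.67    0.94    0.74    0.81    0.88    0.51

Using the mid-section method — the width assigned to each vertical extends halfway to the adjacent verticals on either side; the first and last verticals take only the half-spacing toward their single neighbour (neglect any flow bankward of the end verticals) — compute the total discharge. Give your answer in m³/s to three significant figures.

17.8 m³/s

w_1 = (1.2 − 0.0)/2 = 0.6 m; q_1 = 0.25 × 0.34 × 0.6 = 0.05100 m³/s
w_2 = (2.4 − 0.0)/2 = 1.2 m; q_2 = 0.50 × 0.60 × 1.2 = 0.3600 m³/s
w_3 = (4.7 − 1.2)/2 = 1.75 m; q_3 = 0.67 × 1.27 × 1.75 = 1.489 m³/s
w_4 = (7.4 − 2.4)/2 = 2.5 m; q_4 = 0.94 × 1.59 × 2.5 = 3.737 m³/s
w_5 = (9.0 − 4.7)/2 = 2.15 m; q_5 = 0.74 × 1.72 × 2.15 = 2.737 m³/s
w_6 = (13.1 − 7.4)/2 = 2.85 m; q_6 = 0.81 × 1.60 × 2.85 = 3.694 m³/s
w_7 = (17.5 − 9.0)/2 = 4.25 m; q_7 = 0.88 × 1.40 × 4.25 = 5.236 m³/s
w_8 = (17.5 − 13.1)/2 = 2.2 m; q_8 = 0.51 × 0.47 × 2.2 = 0.5273 m³/s
Q = Σ qᵢ = 17.83 m³/s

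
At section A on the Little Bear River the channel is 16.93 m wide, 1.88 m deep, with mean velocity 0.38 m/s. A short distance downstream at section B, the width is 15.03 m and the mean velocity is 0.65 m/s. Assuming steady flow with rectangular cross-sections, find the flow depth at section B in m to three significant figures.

1.24 m

Q = A₁V₁ = (16.93×1.88) × 0.38 = 12.09 m³/s
d₂ = Q/(b₂ V₂) = 12.09/(15.03×0.65) = 1.238 m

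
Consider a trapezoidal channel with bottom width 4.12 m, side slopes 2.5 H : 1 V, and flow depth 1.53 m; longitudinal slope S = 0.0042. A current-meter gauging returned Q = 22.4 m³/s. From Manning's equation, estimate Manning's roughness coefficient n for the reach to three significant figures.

0.0348

A = (b + z·y)·y = (4.12 + 2.5×1.53)×1.53 = 12.16 m²
P = b + 2y√(1+z²) = 4.12 + 2×1.53×√(1+2.5²) = 12.36 m
R = A/P = 12.16/12.36 = 0.9835 m
n = (1/Q)·A·R^(2/3)·S^(1/2) = (1/22.4) × 12.16 × 0.9890 × 0.06481 = 0.03478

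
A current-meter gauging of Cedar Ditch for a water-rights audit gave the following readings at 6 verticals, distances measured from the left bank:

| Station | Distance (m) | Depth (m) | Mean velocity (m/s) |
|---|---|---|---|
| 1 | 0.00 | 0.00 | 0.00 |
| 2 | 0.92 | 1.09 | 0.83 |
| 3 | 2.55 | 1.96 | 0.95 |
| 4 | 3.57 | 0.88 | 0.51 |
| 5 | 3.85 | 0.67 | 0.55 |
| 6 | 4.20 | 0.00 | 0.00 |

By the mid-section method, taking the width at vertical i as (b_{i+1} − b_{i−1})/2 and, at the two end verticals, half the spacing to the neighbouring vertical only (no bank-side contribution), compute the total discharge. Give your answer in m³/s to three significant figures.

w_2 = (2.55 − 0.00)/2 = 1.275 m; q_2 = 0.83 × 1.09 × 1.275 = 1.153 m³/s
w_3 = (3.57 − 0.92)/2 = 1.325 m; q_3 = 0.95 × 1.96 × 1.325 = 2.467 m³/s
w_4 = (3.85 − 2.55)/2 = 0.65 m; q_4 = 0.51 × 0.88 × 0.65 = 0.2917 m³/s
w_5 = (4.20 − 3.57)/2 = 0.315 m; q_5 = 0.55 × 0.67 × 0.315 = 0.1161 m³/s
Stations 1, 6 contribute zero (depth or velocity is 0).
Q = Σ qᵢ = 4.028 m³/s

4.03 m³/s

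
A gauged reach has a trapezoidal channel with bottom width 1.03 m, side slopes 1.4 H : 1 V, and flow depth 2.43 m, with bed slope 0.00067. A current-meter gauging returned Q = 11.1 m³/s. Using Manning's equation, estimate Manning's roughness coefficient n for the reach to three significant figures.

0.0275

A = (b + z·y)·y = (1.03 + 1.4×2.43)×2.43 = 10.77 m²
P = b + 2y√(1+z²) = 1.03 + 2×2.43×√(1+1.4²) = 9.391 m
R = A/P = 10.77/9.391 = 1.147 m
n = (1/Q)·A·R^(2/3)·S^(1/2) = (1/11.1) × 10.77 × 1.096 × 0.02588 = 0.02751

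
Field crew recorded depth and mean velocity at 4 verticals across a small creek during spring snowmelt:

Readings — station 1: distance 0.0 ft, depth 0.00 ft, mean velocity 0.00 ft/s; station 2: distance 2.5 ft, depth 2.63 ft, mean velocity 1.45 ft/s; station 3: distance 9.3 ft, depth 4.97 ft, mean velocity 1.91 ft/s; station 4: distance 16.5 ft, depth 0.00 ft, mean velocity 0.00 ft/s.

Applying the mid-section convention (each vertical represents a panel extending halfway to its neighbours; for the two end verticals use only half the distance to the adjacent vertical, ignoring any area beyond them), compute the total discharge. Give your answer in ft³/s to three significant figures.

w_2 = (9.3 − 0.0)/2 = 4.65 ft; q_2 = 1.45 × 2.63 × 4.65 = 17.73 ft³/s
w_3 = (16.5 − 2.5)/2 = 7 ft; q_3 = 1.91 × 4.97 × 7 = 66.45 ft³/s
Stations 1, 4 contribute zero (depth or velocity is 0).
Q = Σ qᵢ = 84.18 ft³/s

84.2 ft³/s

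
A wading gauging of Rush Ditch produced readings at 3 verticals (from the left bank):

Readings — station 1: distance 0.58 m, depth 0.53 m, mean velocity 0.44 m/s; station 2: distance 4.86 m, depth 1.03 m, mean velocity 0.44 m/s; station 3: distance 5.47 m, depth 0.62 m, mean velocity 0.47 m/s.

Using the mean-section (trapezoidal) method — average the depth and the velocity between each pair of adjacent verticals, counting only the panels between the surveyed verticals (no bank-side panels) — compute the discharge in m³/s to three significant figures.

1.70 m³/s

Panel 1-2: Δb = 4.28 m, d̄ = (0.53+1.03)/2 = 0.78, v̄ = (0.44+0.44)/2 = 0.44 → q = 4.28×0.78×0.44 = 1.469 m³/s
Panel 2-3: Δb = 0.61 m, d̄ = (1.03+0.62)/2 = 0.825, v̄ = (0.44+0.47)/2 = 0.455 → q = 0.61×0.825×0.455 = 0.2290 m³/s
Q = Σ q = 1.698 m³/s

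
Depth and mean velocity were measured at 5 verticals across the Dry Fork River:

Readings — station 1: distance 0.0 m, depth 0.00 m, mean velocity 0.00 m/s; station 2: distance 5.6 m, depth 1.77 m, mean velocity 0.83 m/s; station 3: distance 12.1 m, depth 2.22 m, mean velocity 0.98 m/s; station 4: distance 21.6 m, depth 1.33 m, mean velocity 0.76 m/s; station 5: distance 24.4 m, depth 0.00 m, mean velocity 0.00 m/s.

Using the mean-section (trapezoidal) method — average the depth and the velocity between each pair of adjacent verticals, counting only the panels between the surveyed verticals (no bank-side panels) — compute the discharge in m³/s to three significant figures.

29.2 m³/s

Panel 1-2: Δb = 5.6 m, d̄ = (0.00+1.77)/2 = 0.885, v̄ = (0.00+0.83)/2 = 0.415 → q = 5.6×0.885×0.415 = 2.057 m³/s
Panel 2-3: Δb = 6.5 m, d̄ = (1.77+2.22)/2 = 1.995, v̄ = (0.83+0.98)/2 = 0.905 → q = 6.5×1.995×0.905 = 11.74 m³/s
Panel 3-4: Δb = 9.5 m, d̄ = (2.22+1.33)/2 = 1.775, v̄ = (0.98+0.76)/2 = 0.87 → q = 9.5×1.775×0.87 = 14.67 m³/s
Panel 4-5: Δb = 2.8 m, d̄ = (1.33+0.00)/2 = 0.665, v̄ = (0.76+0.00)/2 = 0.38 → q = 2.8×0.665×0.38 = 0.7076 m³/s
Q = Σ q = 29.17 m³/s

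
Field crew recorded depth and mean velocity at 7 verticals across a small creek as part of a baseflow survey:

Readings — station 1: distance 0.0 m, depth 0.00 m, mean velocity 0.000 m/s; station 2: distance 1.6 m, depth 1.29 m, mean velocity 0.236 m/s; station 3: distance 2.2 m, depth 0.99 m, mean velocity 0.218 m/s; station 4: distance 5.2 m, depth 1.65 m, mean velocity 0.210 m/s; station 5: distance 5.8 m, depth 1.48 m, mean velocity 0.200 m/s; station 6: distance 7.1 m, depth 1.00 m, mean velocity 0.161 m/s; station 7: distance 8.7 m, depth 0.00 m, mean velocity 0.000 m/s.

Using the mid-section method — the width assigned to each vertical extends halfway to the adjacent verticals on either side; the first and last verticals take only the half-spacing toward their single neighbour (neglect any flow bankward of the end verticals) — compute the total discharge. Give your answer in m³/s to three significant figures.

w_2 = (2.2 − 0.0)/2 = 1.1 m; q_2 = 0.236 × 1.29 × 1.1 = 0.3349 m³/s
w_3 = (5.2 − 1.6)/2 = 1.8 m; q_3 = 0.218 × 0.99 × 1.8 = 0.3885 m³/s
w_4 = (5.8 − 2.2)/2 = 1.8 m; q_4 = 0.210 × 1.65 × 1.8 = 0.6237 m³/s
w_5 = (7.1 − 5.2)/2 = 0.95 m; q_5 = 0.200 × 1.48 × 0.95 = 0.2812 m³/s
w_6 = (8.7 − 5.8)/2 = 1.45 m; q_6 = 0.161 × 1.00 × 1.45 = 0.2335 m³/s
Stations 1, 7 contribute zero (depth or velocity is 0).
Q = Σ qᵢ = 1.862 m³/s

1.86 m³/s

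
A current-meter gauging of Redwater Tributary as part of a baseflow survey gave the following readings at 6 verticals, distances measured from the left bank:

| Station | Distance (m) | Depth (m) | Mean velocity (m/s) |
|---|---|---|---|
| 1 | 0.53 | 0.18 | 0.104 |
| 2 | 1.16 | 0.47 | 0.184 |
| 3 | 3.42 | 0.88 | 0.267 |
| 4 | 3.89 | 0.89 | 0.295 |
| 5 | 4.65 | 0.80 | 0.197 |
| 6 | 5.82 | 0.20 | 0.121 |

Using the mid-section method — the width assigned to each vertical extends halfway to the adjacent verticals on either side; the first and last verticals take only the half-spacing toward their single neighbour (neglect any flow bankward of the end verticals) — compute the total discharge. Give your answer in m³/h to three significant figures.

w_1 = (1.16 − 0.53)/2 = 0.315 m; q_1 = 0.104 × 0.18 × 0.315 = 0.005897 m³/s
w_2 = (3.42 − 0.53)/2 = 1.445 m; q_2 = 0.184 × 0.47 × 1.445 = 0.1250 m³/s
w_3 = (3.89 − 1.16)/2 = 1.365 m; q_3 = 0.267 × 0.88 × 1.365 = 0.3207 m³/s
w_4 = (4.65 − 3.42)/2 = 0.615 m; q_4 = 0.295 × 0.89 × 0.615 = 0.1615 m³/s
w_5 = (5.82 − 3.89)/2 = 0.965 m; q_5 = 0.197 × 0.80 × 0.965 = 0.1521 m³/s
w_6 = (5.82 − 4.65)/2 = 0.585 m; q_6 = 0.121 × 0.20 × 0.585 = 0.01416 m³/s
Q = Σ qᵢ = 0.7793 m³/s
= 0.7793 × 3600 = 2805 m³/h

2810 m³/h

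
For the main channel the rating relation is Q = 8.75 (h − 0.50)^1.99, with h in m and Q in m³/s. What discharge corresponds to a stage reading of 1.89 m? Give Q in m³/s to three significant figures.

Q = 8.75 × (1.89 − 0.50)^1.99 = 8.75 × 1.39^1.99 = 16.85 m³/s

16.9 m³/s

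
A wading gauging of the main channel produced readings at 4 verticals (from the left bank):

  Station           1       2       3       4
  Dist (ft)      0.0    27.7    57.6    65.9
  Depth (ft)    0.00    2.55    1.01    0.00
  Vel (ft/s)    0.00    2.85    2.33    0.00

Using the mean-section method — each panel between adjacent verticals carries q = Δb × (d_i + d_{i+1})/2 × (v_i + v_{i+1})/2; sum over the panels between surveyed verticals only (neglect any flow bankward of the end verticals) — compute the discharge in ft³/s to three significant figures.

Panel 1-2: Δb = 27.7 ft, d̄ = (0.00+2.55)/2 = 1.275, v̄ = (0.00+2.85)/2 = 1.425 → q = 27.7×1.275×1.425 = 50.33 ft³/s
Panel 2-3: Δb = 29.9 ft, d̄ = (2.55+1.01)/2 = 1.78, v̄ = (2.85+2.33)/2 = 2.59 → q = 29.9×1.78×2.59 = 137.8 ft³/s
Panel 3-4: Δb = 8.3 ft, d̄ = (1.01+0.00)/2 = 0.505, v̄ = (2.33+0.00)/2 = 1.165 → q = 8.3×0.505×1.165 = 4.883 ft³/s
Q = Σ q = 193.1 ft³/s

193 ft³/s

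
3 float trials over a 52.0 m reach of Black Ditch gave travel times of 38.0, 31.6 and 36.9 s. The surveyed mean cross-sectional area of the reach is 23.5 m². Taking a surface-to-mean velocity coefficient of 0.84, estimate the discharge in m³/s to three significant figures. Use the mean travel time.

28.9 m³/s

t̄ = (38.0 + 31.6 + 36.9) / 3 = 35.5 s
v_surface = L / t̄ = 52.0 / 35.5 = 1.465 m/s
v_mean = 0.84 × 1.465 = 1.230 m/s
Q = A × v_mean = 23.5 × 1.230 = 28.91 m³/s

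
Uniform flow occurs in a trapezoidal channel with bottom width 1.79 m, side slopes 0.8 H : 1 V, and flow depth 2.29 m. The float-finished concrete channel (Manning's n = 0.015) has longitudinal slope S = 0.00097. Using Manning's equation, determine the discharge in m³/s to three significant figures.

A = (b + z·y)·y = (1.79 + 0.8×2.29)×2.29 = 8.294 m²
P = b + 2y√(1+z²) = 1.79 + 2×2.29×√(1+0.8²) = 7.655 m
R = A/P = 8.294/7.655 = 1.083 m
Q = (1/n)·A·R^(2/3)·S^(1/2) = (1/0.015) × 8.294 × 1.083^(2/3) × 0.00097^(1/2) = 18.17 m³/s

18.2 m³/s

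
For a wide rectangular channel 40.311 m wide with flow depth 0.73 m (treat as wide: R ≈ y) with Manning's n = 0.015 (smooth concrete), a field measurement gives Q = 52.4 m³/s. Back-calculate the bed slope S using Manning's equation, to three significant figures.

A = b·y = 40.311 × 0.73 = 29.43 m²
Wide channel: R ≈ y = 0.73 m
S = (Q·n / (1·A·R^(2/3)))² = (52.4×0.015 / (1×29.43×0.8107))² = 0.001085

0.00109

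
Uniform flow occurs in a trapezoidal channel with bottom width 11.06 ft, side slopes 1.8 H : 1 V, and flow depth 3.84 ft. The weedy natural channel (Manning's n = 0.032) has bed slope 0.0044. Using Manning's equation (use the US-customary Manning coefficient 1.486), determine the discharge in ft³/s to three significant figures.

399 ft³/s

A = (b + z·y)·y = (11.06 + 1.8×3.84)×3.84 = 69.01 ft²
P = b + 2y√(1+z²) = 11.06 + 2×3.84×√(1+1.8²) = 26.87 ft
R = A/P = 69.01/26.87 = 2.568 ft
Q = (1.486/n)·A·R^(2/3)·S^(1/2) = (1.486/0.032) × 69.01 × 2.568^(2/3) × 0.0044^(1/2) = 398.6 ft³/s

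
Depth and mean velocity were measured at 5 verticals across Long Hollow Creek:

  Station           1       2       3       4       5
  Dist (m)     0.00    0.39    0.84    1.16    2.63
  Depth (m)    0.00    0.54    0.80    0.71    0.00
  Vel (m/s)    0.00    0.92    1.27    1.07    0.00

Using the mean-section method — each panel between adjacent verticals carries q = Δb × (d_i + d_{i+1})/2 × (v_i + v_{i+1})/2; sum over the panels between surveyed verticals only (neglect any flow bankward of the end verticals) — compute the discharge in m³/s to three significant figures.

Panel 1-2: Δb = 0.39 m, d̄ = (0.00+0.54)/2 = 0.27, v̄ = (0.00+0.92)/2 = 0.46 → q = 0.39×0.27×0.46 = 0.04844 m³/s
Panel 2-3: Δb = 0.45 m, d̄ = (0.54+0.80)/2 = 0.67, v̄ = (0.92+1.27)/2 = 1.095 → q = 0.45×0.67×1.095 = 0.3301 m³/s
Panel 3-4: Δb = 0.32 m, d̄ = (0.80+0.71)/2 = 0.755, v̄ = (1.27+1.07)/2 = 1.17 → q = 0.32×0.755×1.17 = 0.2827 m³/s
Panel 4-5: Δb = 1.47 m, d̄ = (0.71+0.00)/2 = 0.355, v̄ = (1.07+0.00)/2 = 0.535 → q = 1.47×0.355×0.535 = 0.2792 m³/s
Q = Σ q = 0.9404 m³/s

0.940 m³/s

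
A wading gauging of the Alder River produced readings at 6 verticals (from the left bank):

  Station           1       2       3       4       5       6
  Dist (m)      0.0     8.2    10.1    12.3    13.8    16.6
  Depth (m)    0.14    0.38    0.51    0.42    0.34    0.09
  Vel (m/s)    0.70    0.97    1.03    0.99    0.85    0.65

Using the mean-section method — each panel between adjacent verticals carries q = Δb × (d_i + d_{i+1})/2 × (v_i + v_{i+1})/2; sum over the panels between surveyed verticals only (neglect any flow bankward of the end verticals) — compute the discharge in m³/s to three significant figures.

Panel 1-2: Δb = 8.2 m, d̄ = (0.14+0.38)/2 = 0.26, v̄ = (0.70+0.97)/2 = 0.835 → q = 8.2×0.26×0.835 = 1.780 m³/s
Panel 2-3: Δb = 1.9 m, d̄ = (0.38+0.51)/2 = 0.445, v̄ = (0.97+1.03)/2 = 1 → q = 1.9×0.445×1 = 0.8455 m³/s
Panel 3-4: Δb = 2.2 m, d̄ = (0.51+0.42)/2 = 0.465, v̄ = (1.03+0.99)/2 = 1.01 → q = 2.2×0.465×1.01 = 1.033 m³/s
Panel 4-5: Δb = 1.5 m, d̄ = (0.42+0.34)/2 = 0.38, v̄ = (0.99+0.85)/2 = 0.92 → q = 1.5×0.38×0.92 = 0.5244 m³/s
Panel 5-6: Δb = 2.8 m, d̄ = (0.34+0.09)/2 = 0.215, v̄ = (0.85+0.65)/2 = 0.75 → q = 2.8×0.215×0.75 = 0.4515 m³/s
Q = Σ q = 4.635 m³/s

4.63 m³/s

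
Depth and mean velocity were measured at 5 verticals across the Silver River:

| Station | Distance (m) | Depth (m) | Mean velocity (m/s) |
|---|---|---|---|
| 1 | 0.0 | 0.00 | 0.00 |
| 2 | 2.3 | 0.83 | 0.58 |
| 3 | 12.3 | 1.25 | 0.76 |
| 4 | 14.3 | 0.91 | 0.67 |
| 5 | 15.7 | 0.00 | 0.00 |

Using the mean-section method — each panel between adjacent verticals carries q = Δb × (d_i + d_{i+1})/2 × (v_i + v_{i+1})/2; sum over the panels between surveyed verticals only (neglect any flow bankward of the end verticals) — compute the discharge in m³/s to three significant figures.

9.00 m³/s

Panel 1-2: Δb = 2.3 m, d̄ = (0.00+0.83)/2 = 0.415, v̄ = (0.00+0.58)/2 = 0.29 → q = 2.3×0.415×0.29 = 0.2768 m³/s
Panel 2-3: Δb = 10 m, d̄ = (0.83+1.25)/2 = 1.04, v̄ = (0.58+0.76)/2 = 0.67 → q = 10×1.04×0.67 = 6.968 m³/s
Panel 3-4: Δb = 2 m, d̄ = (1.25+0.91)/2 = 1.08, v̄ = (0.76+0.67)/2 = 0.715 → q = 2×1.08×0.715 = 1.544 m³/s
Panel 4-5: Δb = 1.4 m, d̄ = (0.91+0.00)/2 = 0.455, v̄ = (0.67+0.00)/2 = 0.335 → q = 1.4×0.455×0.335 = 0.2134 m³/s
Q = Σ q = 9.003 m³/s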